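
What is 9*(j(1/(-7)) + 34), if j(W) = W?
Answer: 2133/7 ≈ 304.71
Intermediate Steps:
9*(j(1/(-7)) + 34) = 9*(1/(-7) + 34) = 9*(-⅐ + 34) = 9*(237/7) = 2133/7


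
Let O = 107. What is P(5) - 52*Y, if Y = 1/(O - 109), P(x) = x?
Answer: 31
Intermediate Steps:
Y = -1/2 (Y = 1/(107 - 109) = 1/(-2) = -1/2 ≈ -0.50000)
P(5) - 52*Y = 5 - 52*(-1/2) = 5 + 26 = 31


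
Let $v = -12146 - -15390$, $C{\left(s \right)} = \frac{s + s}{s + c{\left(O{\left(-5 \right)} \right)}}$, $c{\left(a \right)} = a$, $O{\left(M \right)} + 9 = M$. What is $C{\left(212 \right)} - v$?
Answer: $- \frac{320944}{99} \approx -3241.9$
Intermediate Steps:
$O{\left(M \right)} = -9 + M$
$C{\left(s \right)} = \frac{2 s}{-14 + s}$ ($C{\left(s \right)} = \frac{s + s}{s - 14} = \frac{2 s}{s - 14} = \frac{2 s}{-14 + s}$)
$v = 3244$ ($v = -12146 + 15390 = 3244$)
$C{\left(212 \right)} - v = 2 \cdot 212 \frac{1}{-14 + 212} - 3244 = 2 \cdot 212 \cdot \frac{1}{198} - 3244 = \frac{212}{99} - 3244 = - \frac{320944}{99}$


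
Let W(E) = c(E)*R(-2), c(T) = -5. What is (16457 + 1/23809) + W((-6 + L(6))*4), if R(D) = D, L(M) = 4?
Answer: 392062804/23809 ≈ 16467.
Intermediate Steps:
W(E) = 10 (W(E) = -5*(-2) = 10)
(16457 + 1/23809) + W((-6 + L(6))*4) = (16457 + 1/23809) + 10 = 391824714/23809 + 10 = 392062804/23809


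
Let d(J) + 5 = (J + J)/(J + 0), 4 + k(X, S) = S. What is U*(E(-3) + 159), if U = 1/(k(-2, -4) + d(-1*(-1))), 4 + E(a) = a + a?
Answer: -149/11 ≈ -13.545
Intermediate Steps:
k(X, S) = -4 + S
d(J) = -3 (d(J) = -5 + (J + J)/(J + 0) = -5 + (2*J)/J = -5 + 2 = -3)
E(a) = -4 + 2*a (E(a) = -4 + (a + a) = -4 + 2*a)
U = -1/11 (U = 1/((-4 - 4) - 3) = 1/(-8 - 3) = 1/(-11) = -1/11 ≈ -0.090909)
U*(E(-3) + 159) = -((-4 + 2*(-3)) + 159)/11 = -((-4 - 6) + 159)/11 = -(-10 + 159)/11 = -1/11*149 = -149/11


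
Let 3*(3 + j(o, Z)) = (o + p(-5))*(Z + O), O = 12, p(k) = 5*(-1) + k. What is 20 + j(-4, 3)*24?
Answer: -1732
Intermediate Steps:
p(k) = -5 + k
j(o, Z) = -3 + (-10 + o)*(12 + Z)/3 (j(o, Z) = -3 + ((o + (-5 - 5))*(Z + 12))/3 = -3 + ((o - 10)*(12 + Z))/3 = -3 + ((-10 + o)*(12 + Z))/3 = -3 + (-10 + o)*(12 + Z)/3)
20 + j(-4, 3)*24 = 20 + (-43 + 4*(-4) - 10/3*3 + (1/3)*3*(-4))*24 = 20 + (-43 - 16 - 10 - 4)*24 = 20 - 73*24 = 20 - 1752 = -1732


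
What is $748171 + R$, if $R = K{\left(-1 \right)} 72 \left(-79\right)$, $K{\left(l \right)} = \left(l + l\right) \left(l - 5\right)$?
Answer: $679915$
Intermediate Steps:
$K{\left(l \right)} = 2 l \left(-5 + l\right)$
$R = -68256$ ($R = 2 \left(-1\right) \left(-5 - 1\right) 72 \left(-79\right) = 2 \left(-1\right) \left(-6\right) 72 \left(-79\right) = 12 \cdot 72 \left(-79\right) = 864 \left(-79\right) = -68256$)
$748171 + R = 748171 - 68256 = 679915$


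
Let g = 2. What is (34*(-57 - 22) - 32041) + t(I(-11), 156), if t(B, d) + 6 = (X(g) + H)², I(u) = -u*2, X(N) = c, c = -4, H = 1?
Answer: -34724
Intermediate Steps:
X(N) = -4
I(u) = -2*u
t(B, d) = 3 (t(B, d) = -6 + (-4 + 1)² = -6 + (-3)² = -6 + 9 = 3)
(34*(-57 - 22) - 32041) + t(I(-11), 156) = (34*(-57 - 22) - 32041) + 3 = (34*(-79) - 32041) + 3 = (-2686 - 32041) + 3 = -34727 + 3 = -34724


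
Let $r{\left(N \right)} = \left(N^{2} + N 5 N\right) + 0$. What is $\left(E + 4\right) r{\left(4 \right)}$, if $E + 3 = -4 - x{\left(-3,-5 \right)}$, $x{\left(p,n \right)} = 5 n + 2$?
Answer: $1920$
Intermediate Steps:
$x{\left(p,n \right)} = 2 + 5 n$
$r{\left(N \right)} = 6 N^{2}$ ($r{\left(N \right)} = \left(N^{2} + 5 N N\right) + 0 = \left(N^{2} + 5 N^{2}\right) + 0 = 6 N^{2} + 0 = 6 N^{2}$)
$E = 16$ ($E = -3 - \left(6 - 25\right) = -3 - -19 = -3 + \left(-4 + 23\right) = -3 + 19 = 16$)
$\left(E + 4\right) r{\left(4 \right)} = \left(16 + 4\right) 6 \cdot 4^{2} = 20 \cdot 6 \cdot 16 = 20 \cdot 96 = 1920$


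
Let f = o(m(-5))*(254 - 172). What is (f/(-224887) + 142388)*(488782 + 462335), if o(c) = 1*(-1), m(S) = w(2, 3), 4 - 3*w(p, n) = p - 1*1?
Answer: 30455917417935846/224887 ≈ 1.3543e+11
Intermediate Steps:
w(p, n) = 5/3 - p/3 (w(p, n) = 4/3 - (p - 1*1)/3 = 4/3 - (p - 1)/3 = 4/3 - (-1 + p)/3 = 4/3 + (⅓ - p/3) = 5/3 - p/3)
m(S) = 1 (m(S) = 5/3 - ⅓*2 = 5/3 - ⅔ = 1)
o(c) = -1
f = -82 (f = -(254 - 172) = -1*82 = -82)
(f/(-224887) + 142388)*(488782 + 462335) = (-82/(-224887) + 142388)*(488782 + 462335) = (-82*(-1/224887) + 142388)*951117 = (82/224887 + 142388)*951117 = (32021210238/224887)*951117 = 30455917417935846/224887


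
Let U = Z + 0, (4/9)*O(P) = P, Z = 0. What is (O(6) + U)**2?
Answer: 729/4 ≈ 182.25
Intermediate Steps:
O(P) = 9*P/4
U = 0 (U = 0 + 0 = 0)
(O(6) + U)**2 = ((9/4)*6 + 0)**2 = (27/2 + 0)**2 = (27/2)**2 = 729/4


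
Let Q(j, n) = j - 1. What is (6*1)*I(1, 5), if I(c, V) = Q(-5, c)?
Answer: -36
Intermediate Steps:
Q(j, n) = -1 + j
I(c, V) = -6 (I(c, V) = -1 - 5 = -6)
(6*1)*I(1, 5) = (6*1)*(-6) = 6*(-6) = -36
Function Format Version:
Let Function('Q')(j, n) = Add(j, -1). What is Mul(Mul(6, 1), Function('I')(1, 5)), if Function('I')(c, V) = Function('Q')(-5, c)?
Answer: -36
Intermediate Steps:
Function('Q')(j, n) = Add(-1, j)
Function('I')(c, V) = -6 (Function('I')(c, V) = Add(-1, -5) = -6)
Mul(Mul(6, 1), Function('I')(1, 5)) = Mul(Mul(6, 1), -6) = Mul(6, -6) = -36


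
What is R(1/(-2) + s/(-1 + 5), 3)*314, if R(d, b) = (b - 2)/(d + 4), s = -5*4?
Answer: -628/3 ≈ -209.33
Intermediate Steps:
s = -20
R(d, b) = (-2 + b)/(4 + d)
R(1/(-2) + s/(-1 + 5), 3)*314 = ((-2 + 3)/(4 + (1/(-2) - 20/(-1 + 5))))*314 = (1/(4 + (1*(-½) - 20/4)))*314 = (1/(4 + (-½ - 20*¼)))*314 = (1/(4 + (-½ - 5)))*314 = (1/(4 - 11/2))*314 = (1/(-3/2))*314 = -⅔*1*314 = -⅔*314 = -628/3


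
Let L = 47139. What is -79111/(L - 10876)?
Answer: -79111/36263 ≈ -2.1816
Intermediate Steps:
-79111/(L - 10876) = -79111/(47139 - 10876) = -79111/36263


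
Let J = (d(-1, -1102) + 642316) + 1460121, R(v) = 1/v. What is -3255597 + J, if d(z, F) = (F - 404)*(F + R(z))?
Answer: 507958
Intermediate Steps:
d(z, F) = (-404 + F)*(F + 1/z) (d(z, F) = (F - 404)*(F + 1/z) = (-404 + F)*(F + 1/z))
J = 3763555 (J = ((-404 - 1102 - 1102*(-1)*(-404 - 1102))/(-1) + 642316) + 1460121 = (-(-404 - 1102 - 1102*(-1)*(-1506)) + 642316) + 1460121 = (-(-404 - 1102 - 1659612) + 642316) + 1460121 = (-1*(-1661118) + 642316) + 1460121 = (1661118 + 642316) + 1460121 = 2303434 + 1460121 = 3763555)
-3255597 + J = -3255597 + 3763555 = 507958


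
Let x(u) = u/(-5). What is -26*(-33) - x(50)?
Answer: 868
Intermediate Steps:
x(u) = -u/5 (x(u) = u*(-⅕) = -u/5)
-26*(-33) - x(50) = -26*(-33) - (-1)*50/5 = 858 - 1*(-10) = 858 + 10 = 868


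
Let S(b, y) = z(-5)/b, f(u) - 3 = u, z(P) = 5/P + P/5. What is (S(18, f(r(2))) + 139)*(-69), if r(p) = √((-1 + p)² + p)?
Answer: -28750/3 ≈ -9583.3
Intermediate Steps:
r(p) = √(p + (-1 + p)²)
z(P) = 5/P + P/5 (z(P) = 5/P + P*(⅕) = 5/P + P/5)
f(u) = 3 + u
S(b, y) = -2/b (S(b, y) = (5/(-5) + (⅕)*(-5))/b = (5*(-⅕) - 1)/b = (-1 - 1)/b = -2/b)
(S(18, f(r(2))) + 139)*(-69) = (-2/18 + 139)*(-69) = (-2*1/18 + 139)*(-69) = (-⅑ + 139)*(-69) = (1250/9)*(-69) = -28750/3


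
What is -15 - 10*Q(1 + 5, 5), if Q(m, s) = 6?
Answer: -75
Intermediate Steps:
-15 - 10*Q(1 + 5, 5) = -15 - 10*6 = -15 - 60 = -75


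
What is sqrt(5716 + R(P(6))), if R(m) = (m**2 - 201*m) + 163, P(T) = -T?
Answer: sqrt(7121) ≈ 84.386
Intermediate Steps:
R(m) = 163 + m**2 - 201*m
sqrt(5716 + R(P(6))) = sqrt(5716 + (163 + (-1*6)**2 - (-201)*6)) = sqrt(5716 + (163 + (-6)**2 - 201*(-6))) = sqrt(5716 + (163 + 36 + 1206)) = sqrt(5716 + 1405) = sqrt(7121)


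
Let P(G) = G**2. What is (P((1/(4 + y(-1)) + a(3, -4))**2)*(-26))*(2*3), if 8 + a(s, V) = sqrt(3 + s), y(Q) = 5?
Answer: -2098066516/2187 + 81622736*sqrt(6)/243 ≈ -1.3656e+5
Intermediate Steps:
a(s, V) = -8 + sqrt(3 + s)
(P((1/(4 + y(-1)) + a(3, -4))**2)*(-26))*(2*3) = (((1/(4 + 5) + (-8 + sqrt(3 + 3)))**2)**2*(-26))*(2*3) = (((1/9 + (-8 + sqrt(6)))**2)**2*(-26))*6 = (((-71/9 + sqrt(6))**2)**2*(-26))*6 = ((-71/9 + sqrt(6))**4*(-26))*6 = -26*(-71/9 + sqrt(6))**4*6 = -156*(-71/9 + sqrt(6))**4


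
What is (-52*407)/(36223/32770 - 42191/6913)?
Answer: 154660374440/36522241 ≈ 4234.7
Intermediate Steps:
(-52*407)/(36223/32770 - 42191/6913) = -21164/(36223*(1/32770) - 42191*1/6913) = -21164/(36223/32770 - 1361/223) = -21164/(-36522241/7307710) = -21164*(-7307710/36522241) = 154660374440/36522241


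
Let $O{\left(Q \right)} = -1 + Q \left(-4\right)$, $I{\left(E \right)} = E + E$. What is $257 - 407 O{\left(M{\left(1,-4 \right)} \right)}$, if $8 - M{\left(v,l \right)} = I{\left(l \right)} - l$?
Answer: $20200$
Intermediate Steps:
$I{\left(E \right)} = 2 E$
$M{\left(v,l \right)} = 8 - l$ ($M{\left(v,l \right)} = 8 - \left(2 l - l\right) = 8 - l$)
$O{\left(Q \right)} = -1 - 4 Q$
$257 - 407 O{\left(M{\left(1,-4 \right)} \right)} = 257 - 407 \left(-1 - 4 \left(8 - -4\right)\right) = 257 - 407 \left(-1 - 4 \left(8 + 4\right)\right) = 257 - 407 \left(-1 - 48\right) = 257 - -19943 = 257 + 19943 = 20200$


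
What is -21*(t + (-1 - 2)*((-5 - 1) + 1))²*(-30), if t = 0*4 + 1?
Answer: 161280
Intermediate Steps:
t = 1 (t = 0 + 1 = 1)
-21*(t + (-1 - 2)*((-5 - 1) + 1))²*(-30) = -21*(1 + (-1 - 2)*((-5 - 1) + 1))²*(-30) = -21*(1 - 3*(-6 + 1))²*(-30) = -21*(1 - 3*(-5))²*(-30) = -21*(1 + 15)²*(-30) = -21*16²*(-30) = -21*256*(-30) = -5376*(-30) = 161280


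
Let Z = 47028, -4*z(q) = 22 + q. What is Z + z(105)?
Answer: 187985/4 ≈ 46996.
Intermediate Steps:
z(q) = -11/2 - q/4 (z(q) = -(22 + q)/4 = -11/2 - q/4)
Z + z(105) = 47028 + (-11/2 - 1/4*105) = 47028 + (-11/2 - 105/4) = 47028 - 127/4 = 187985/4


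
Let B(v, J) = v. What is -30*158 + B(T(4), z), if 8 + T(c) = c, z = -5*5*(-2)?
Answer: -4744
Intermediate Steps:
z = 50 (z = -25*(-2) = 50)
T(c) = -8 + c
-30*158 + B(T(4), z) = -30*158 + (-8 + 4) = -4740 - 4 = -4744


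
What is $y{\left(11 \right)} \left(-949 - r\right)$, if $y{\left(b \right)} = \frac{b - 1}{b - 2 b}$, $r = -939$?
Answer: $\frac{100}{11} \approx 9.0909$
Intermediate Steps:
$y{\left(b \right)} = - \frac{-1 + b}{b}$ ($y{\left(b \right)} = \frac{-1 + b}{\left(-1\right) b} = \left(-1 + b\right) \left(- \frac{1}{b}\right) = - \frac{-1 + b}{b}$)
$y{\left(11 \right)} \left(-949 - r\right) = \frac{1 - 11}{11} \left(-949 - -939\right) = \frac{1 - 11}{11} \left(-949 + 939\right) = \frac{1}{11} \left(-10\right) \left(-10\right) = \left(- \frac{10}{11}\right) \left(-10\right) = \frac{100}{11}$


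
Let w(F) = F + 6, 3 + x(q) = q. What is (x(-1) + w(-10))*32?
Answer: -256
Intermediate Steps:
x(q) = -3 + q
w(F) = 6 + F
(x(-1) + w(-10))*32 = ((-3 - 1) + (6 - 10))*32 = (-4 - 4)*32 = -8*32 = -256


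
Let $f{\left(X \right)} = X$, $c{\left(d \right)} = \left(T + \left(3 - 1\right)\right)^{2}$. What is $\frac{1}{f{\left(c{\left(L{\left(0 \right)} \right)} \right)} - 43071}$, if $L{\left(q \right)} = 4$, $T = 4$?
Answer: $- \frac{1}{43035} \approx -2.3237 \cdot 10^{-5}$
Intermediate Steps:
$c{\left(d \right)} = 36$ ($c{\left(d \right)} = \left(4 + \left(3 - 1\right)\right)^{2} = \left(4 + 2\right)^{2} = 6^{2} = 36$)
$\frac{1}{f{\left(c{\left(L{\left(0 \right)} \right)} \right)} - 43071} = \frac{1}{36 - 43071} = \frac{1}{-43035} = - \frac{1}{43035}$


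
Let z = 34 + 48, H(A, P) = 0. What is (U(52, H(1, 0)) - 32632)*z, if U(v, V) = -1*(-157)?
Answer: -2662950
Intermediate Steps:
U(v, V) = 157
z = 82
(U(52, H(1, 0)) - 32632)*z = (157 - 32632)*82 = -32475*82 = -2662950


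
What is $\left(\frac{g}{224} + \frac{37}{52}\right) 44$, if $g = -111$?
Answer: $\frac{6919}{728} \approx 9.5041$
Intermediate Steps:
$\left(\frac{g}{224} + \frac{37}{52}\right) 44 = \left(- \frac{111}{224} + \frac{37}{52}\right) 44 = \frac{629}{2912} \cdot 44 = \frac{6919}{728}$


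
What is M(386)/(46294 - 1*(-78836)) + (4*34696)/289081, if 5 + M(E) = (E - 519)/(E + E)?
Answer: 4468476687269/9308442889720 ≈ 0.48005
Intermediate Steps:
M(E) = -5 + (-519 + E)/(2*E) (M(E) = -5 + (E - 519)/(E + E) = -5 + (-519 + E)/((2*E)) = -5 + (1/(2*E))*(-519 + E) = -5 + (-519 + E)/(2*E))
M(386)/(46294 - 1*(-78836)) + (4*34696)/289081 = ((3/2)*(-173 - 3*386)/386)/(46294 - 1*(-78836)) + (4*34696)/289081 = ((3/2)*(1/386)*(-173 - 1158))/(46294 + 78836) + 138784*(1/289081) = ((3/2)*(1/386)*(-1331))/125130 + 138784/289081 = -3993/772*1/125130 + 138784/289081 = -1331/32200120 + 138784/289081 = 4468476687269/9308442889720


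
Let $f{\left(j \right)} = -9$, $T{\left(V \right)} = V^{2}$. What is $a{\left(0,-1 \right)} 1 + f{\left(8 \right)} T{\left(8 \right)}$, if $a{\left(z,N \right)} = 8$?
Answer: $-568$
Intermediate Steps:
$a{\left(0,-1 \right)} 1 + f{\left(8 \right)} T{\left(8 \right)} = 8 \cdot 1 - 9 \cdot 8^{2} = 8 - 576 = -568$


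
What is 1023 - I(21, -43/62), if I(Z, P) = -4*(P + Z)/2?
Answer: 32972/31 ≈ 1063.6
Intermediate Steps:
I(Z, P) = -2*P - 2*Z (I(Z, P) = -4*(P + Z)/2 = -4*(P/2 + Z/2) = -2*P - 2*Z)
1023 - I(21, -43/62) = 1023 - (-(-86)/62 - 2*21) = 1023 - (-(-86)/62 - 42) = 1023 - (-2*(-43/62) - 42) = 1023 - (43/31 - 42) = 1023 - 1*(-1259/31) = 1023 + 1259/31 = 32972/31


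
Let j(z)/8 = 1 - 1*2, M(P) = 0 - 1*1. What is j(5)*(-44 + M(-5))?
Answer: 360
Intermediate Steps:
M(P) = -1 (M(P) = 0 - 1 = -1)
j(z) = -8 (j(z) = 8*(1 - 1*2) = 8*(1 - 2) = 8*(-1) = -8)
j(5)*(-44 + M(-5)) = -8*(-44 - 1) = -8*(-45) = 360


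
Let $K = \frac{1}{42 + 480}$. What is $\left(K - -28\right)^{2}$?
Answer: $\frac{213656689}{272484} \approx 784.11$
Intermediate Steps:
$K = \frac{1}{522} \approx 0.0019157$
$\left(K - -28\right)^{2} = \left(\frac{1}{522} - -28\right)^{2} = \left(\frac{1}{522} + \left(-219 + 247\right)\right)^{2} = \left(\frac{1}{522} + 28\right)^{2} = \left(\frac{14617}{522}\right)^{2} = \frac{213656689}{272484}$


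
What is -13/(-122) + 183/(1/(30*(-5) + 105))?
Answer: -1004657/122 ≈ -8234.9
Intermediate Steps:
-13/(-122) + 183/(1/(30*(-5) + 105)) = -13*(-1/122) + 183/(1/(-150 + 105)) = 13/122 + 183/(1/(-45)) = 13/122 + 183/(-1/45) = 13/122 + 183*(-45) = 13/122 - 8235 = -1004657/122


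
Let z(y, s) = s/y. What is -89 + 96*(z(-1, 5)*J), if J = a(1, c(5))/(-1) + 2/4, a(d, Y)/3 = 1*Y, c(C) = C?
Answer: 6871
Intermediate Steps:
a(d, Y) = 3*Y (a(d, Y) = 3*(1*Y) = 3*Y)
J = -29/2 (J = (3*5)/(-1) + 2/4 = 15*(-1) + 2*(¼) = -15 + ½ = -29/2 ≈ -14.500)
-89 + 96*(z(-1, 5)*J) = -89 + 96*((5/(-1))*(-29/2)) = -89 + 96*((5*(-1))*(-29/2)) = -89 + 96*(-5*(-29/2)) = -89 + 96*(145/2) = -89 + 6960 = 6871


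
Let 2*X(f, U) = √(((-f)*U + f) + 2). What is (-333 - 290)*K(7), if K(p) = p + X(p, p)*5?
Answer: -4361 - 3115*I*√10 ≈ -4361.0 - 9850.5*I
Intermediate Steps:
X(f, U) = √(2 + f - U*f)/2 (X(f, U) = √(((-f)*U + f) + 2)/2 = √((-U*f + f) + 2)/2 = √((f - U*f) + 2)/2 = √(2 + f - U*f)/2)
K(p) = p + 5*√(2 + p - p²)/2 (K(p) = p + (√(2 + p - p*p)/2)*5 = p + (√(2 + p - p²)/2)*5 = p + 5*√(2 + p - p²)/2)
(-333 - 290)*K(7) = (-333 - 290)*(7 + 5*√(2 + 7 - 1*7²)/2) = -623*(7 + 5*√(2 + 7 - 1*49)/2) = -623*(7 + 5*√(2 + 7 - 49)/2) = -623*(7 + 5*√(-40)/2) = -623*(7 + 5*(2*I*√10)/2) = -623*(7 + 5*I*√10) = -4361 - 3115*I*√10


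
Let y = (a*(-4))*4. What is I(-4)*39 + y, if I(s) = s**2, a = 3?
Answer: 576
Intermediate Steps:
y = -48 (y = (3*(-4))*4 = -12*4 = -48)
I(-4)*39 + y = (-4)**2*39 - 48 = 16*39 - 48 = 624 - 48 = 576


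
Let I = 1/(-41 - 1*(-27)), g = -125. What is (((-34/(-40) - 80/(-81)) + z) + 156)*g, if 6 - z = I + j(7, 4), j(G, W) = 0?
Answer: -46468225/2268 ≈ -20489.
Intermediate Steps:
I = -1/14 (I = 1/(-41 + 27) = 1/(-14) = -1/14 ≈ -0.071429)
z = 85/14 (z = 6 - (-1/14 + 0) = 6 - 1*(-1/14) = 6 + 1/14 = 85/14 ≈ 6.0714)
(((-34/(-40) - 80/(-81)) + z) + 156)*g = (((-34/(-40) - 80/(-81)) + 85/14) + 156)*(-125) = (((-34*(-1/40) - 80*(-1/81)) + 85/14) + 156)*(-125) = (((17/20 + 80/81) + 85/14) + 156)*(-125) = ((2977/1620 + 85/14) + 156)*(-125) = (89689/11340 + 156)*(-125) = (1858729/11340)*(-125) = -46468225/2268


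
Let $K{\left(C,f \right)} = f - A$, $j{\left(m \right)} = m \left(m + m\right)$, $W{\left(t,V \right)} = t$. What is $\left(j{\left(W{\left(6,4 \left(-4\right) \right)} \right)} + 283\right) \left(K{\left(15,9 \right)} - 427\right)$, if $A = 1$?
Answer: $-148745$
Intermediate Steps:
$j{\left(m \right)} = 2 m^{2}$ ($j{\left(m \right)} = m 2 m = 2 m^{2}$)
$K{\left(C,f \right)} = -1 + f$ ($K{\left(C,f \right)} = f - 1 = -1 + f$)
$\left(j{\left(W{\left(6,4 \left(-4\right) \right)} \right)} + 283\right) \left(K{\left(15,9 \right)} - 427\right) = \left(2 \cdot 6^{2} + 283\right) \left(\left(-1 + 9\right) - 427\right) = \left(2 \cdot 36 + 283\right) \left(8 - 427\right) = \left(72 + 283\right) \left(-419\right) = 355 \left(-419\right) = -148745$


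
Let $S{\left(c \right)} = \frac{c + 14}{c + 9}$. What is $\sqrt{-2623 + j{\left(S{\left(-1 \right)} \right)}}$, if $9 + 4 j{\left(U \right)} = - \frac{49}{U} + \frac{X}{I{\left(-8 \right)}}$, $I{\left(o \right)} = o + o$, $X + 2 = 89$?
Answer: $\frac{i \sqrt{28490943}}{104} \approx 51.324 i$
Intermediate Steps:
$X = 87$ ($X = -2 + 89 = 87$)
$I{\left(o \right)} = 2 o$
$S{\left(c \right)} = \frac{14 + c}{9 + c}$
$j{\left(U \right)} = - \frac{231}{64} - \frac{49}{4 U}$ ($j{\left(U \right)} = - \frac{9}{4} + \frac{- \frac{49}{U} + \frac{87}{2 \left(-8\right)}}{4} = - \frac{9}{4} + \frac{- \frac{49}{U} + \frac{87}{-16}}{4} = - \frac{9}{4} + \frac{- \frac{49}{U} + 87 \left(- \frac{1}{16}\right)}{4} = - \frac{9}{4} + \frac{- \frac{49}{U} - \frac{87}{16}}{4} = - \frac{9}{4} + \frac{- \frac{87}{16} - \frac{49}{U}}{4} = - \frac{9}{4} - \left(\frac{87}{64} + \frac{49}{4 U}\right) = - \frac{231}{64} - \frac{49}{4 U}$)
$\sqrt{-2623 + j{\left(S{\left(-1 \right)} \right)}} = \sqrt{-2623 + \frac{7 \left(-112 - 33 \frac{14 - 1}{9 - 1}\right)}{64 \frac{14 - 1}{9 - 1}}} = \sqrt{-2623 + \frac{7 \left(-112 - 33 \cdot \frac{1}{8} \cdot 13\right)}{64 \cdot \frac{1}{8} \cdot 13}} = \sqrt{-2623 + \frac{7 \left(-112 - \frac{429}{8}\right)}{64 \cdot \frac{13}{8}}} = \sqrt{-2623 + \frac{7}{64} \cdot \frac{8}{13} \left(-112 - \frac{429}{8}\right)} = \sqrt{-2623 + \frac{7}{64} \cdot \frac{8}{13} \left(- \frac{1325}{8}\right)} = \sqrt{-2623 - \frac{9275}{832}} = \sqrt{- \frac{2191611}{832}} = \frac{i \sqrt{28490943}}{104}$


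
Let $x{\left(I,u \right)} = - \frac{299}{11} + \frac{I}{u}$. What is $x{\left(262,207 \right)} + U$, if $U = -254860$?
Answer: $- \frac{580375231}{2277} \approx -2.5489 \cdot 10^{5}$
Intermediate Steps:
$x{\left(I,u \right)} = - \frac{299}{11} + \frac{I}{u}$ ($x{\left(I,u \right)} = \left(-299\right) \frac{1}{11} + \frac{I}{u} = - \frac{299}{11} + \frac{I}{u}$)
$x{\left(262,207 \right)} + U = \left(- \frac{299}{11} + \frac{262}{207}\right) - 254860 = - \frac{59011}{2277} - 254860 = - \frac{580375231}{2277}$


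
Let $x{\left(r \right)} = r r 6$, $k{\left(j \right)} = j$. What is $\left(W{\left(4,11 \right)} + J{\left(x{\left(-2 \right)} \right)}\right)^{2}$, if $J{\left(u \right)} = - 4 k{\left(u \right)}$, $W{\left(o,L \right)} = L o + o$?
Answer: $2304$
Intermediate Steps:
$W{\left(o,L \right)} = o + L o$
$x{\left(r \right)} = 6 r^{2}$ ($x{\left(r \right)} = r^{2} \cdot 6 = 6 r^{2}$)
$J{\left(u \right)} = - 4 u$
$\left(W{\left(4,11 \right)} + J{\left(x{\left(-2 \right)} \right)}\right)^{2} = \left(4 \left(1 + 11\right) - 4 \cdot 6 \left(-2\right)^{2}\right)^{2} = \left(4 \cdot 12 - 4 \cdot 6 \cdot 4\right)^{2} = \left(48 - 96\right)^{2} = \left(-48\right)^{2} = 2304$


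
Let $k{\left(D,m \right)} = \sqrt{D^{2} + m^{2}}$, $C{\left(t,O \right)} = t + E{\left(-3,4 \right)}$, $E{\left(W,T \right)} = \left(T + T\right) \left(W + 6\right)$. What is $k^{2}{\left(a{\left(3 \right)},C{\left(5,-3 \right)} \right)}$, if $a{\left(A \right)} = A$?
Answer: $850$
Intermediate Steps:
$E{\left(W,T \right)} = 2 T \left(6 + W\right)$
$C{\left(t,O \right)} = 24 + t$ ($C{\left(t,O \right)} = t + 2 \cdot 4 \left(6 - 3\right) = t + 2 \cdot 4 \cdot 3 = t + 24 = 24 + t$)
$k^{2}{\left(a{\left(3 \right)},C{\left(5,-3 \right)} \right)} = \left(\sqrt{3^{2} + \left(24 + 5\right)^{2}}\right)^{2} = \left(\sqrt{9 + 29^{2}}\right)^{2} = \left(\sqrt{9 + 841}\right)^{2} = \left(\sqrt{850}\right)^{2} = \left(5 \sqrt{34}\right)^{2} = 850$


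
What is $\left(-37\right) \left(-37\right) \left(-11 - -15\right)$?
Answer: $5476$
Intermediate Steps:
$\left(-37\right) \left(-37\right) \left(-11 - -15\right) = 1369 \left(-11 + 15\right) = 1369 \cdot 4 = 5476$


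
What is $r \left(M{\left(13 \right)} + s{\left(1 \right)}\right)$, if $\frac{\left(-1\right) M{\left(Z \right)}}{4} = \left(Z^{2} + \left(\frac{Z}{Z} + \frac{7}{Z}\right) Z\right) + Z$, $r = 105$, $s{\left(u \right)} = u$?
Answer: $-84735$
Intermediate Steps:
$M{\left(Z \right)} = - 4 Z - 4 Z^{2} - 4 Z \left(1 + \frac{7}{Z}\right)$ ($M{\left(Z \right)} = - 4 \left(\left(Z^{2} + \left(\frac{Z}{Z} + \frac{7}{Z}\right) Z\right) + Z\right) = - 4 \left(\left(Z^{2} + \left(1 + \frac{7}{Z}\right) Z\right) + Z\right) = - 4 \left(\left(Z^{2} + Z \left(1 + \frac{7}{Z}\right)\right) + Z\right) = - 4 \left(Z + Z^{2} + Z \left(1 + \frac{7}{Z}\right)\right) = - 4 Z - 4 Z^{2} - 4 Z \left(1 + \frac{7}{Z}\right)$)
$r \left(M{\left(13 \right)} + s{\left(1 \right)}\right) = 105 \left(\left(-28 - 104 - 4 \cdot 13^{2}\right) + 1\right) = 105 \left(\left(-28 - 104 - 676\right) + 1\right) = 105 \left(-808 + 1\right) = 105 \left(-807\right) = -84735$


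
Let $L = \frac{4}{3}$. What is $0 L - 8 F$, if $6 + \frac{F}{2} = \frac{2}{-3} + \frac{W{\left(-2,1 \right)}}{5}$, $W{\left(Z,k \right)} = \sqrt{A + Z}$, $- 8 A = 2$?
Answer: $\frac{320}{3} - \frac{24 i}{5} \approx 106.67 - 4.8 i$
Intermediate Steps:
$A = - \frac{1}{4}$ ($A = \left(- \frac{1}{8}\right) 2 = - \frac{1}{4} \approx -0.25$)
$L = \frac{4}{3}$ ($L = 4 \cdot \frac{1}{3} = \frac{4}{3} \approx 1.3333$)
$W{\left(Z,k \right)} = \sqrt{- \frac{1}{4} + Z}$
$F = - \frac{40}{3} + \frac{3 i}{5}$ ($F = -12 + 2 \left(\frac{2}{-3} + \frac{\frac{1}{2} \sqrt{-1 + 4 \left(-2\right)}}{5}\right) = -12 + 2 \left(2 \left(- \frac{1}{3}\right) + \frac{\sqrt{-1 - 8}}{2} \cdot \frac{1}{5}\right) = -12 + 2 \left(- \frac{2}{3} + \frac{\sqrt{-9}}{2} \cdot \frac{1}{5}\right) = -12 + 2 \left(- \frac{2}{3} + \frac{3 i}{2} \cdot \frac{1}{5}\right) = -12 + 2 \left(- \frac{2}{3} + \frac{3 i}{10}\right) = -12 - \left(\frac{4}{3} - \frac{3 i}{5}\right) = - \frac{40}{3} + \frac{3 i}{5} \approx -13.333 + 0.6 i$)
$0 L - 8 F = 0 \cdot \frac{4}{3} - 8 \left(- \frac{40}{3} + \frac{3 i}{5}\right) = 0 + \left(\frac{320}{3} - \frac{24 i}{5}\right) = \frac{320}{3} - \frac{24 i}{5}$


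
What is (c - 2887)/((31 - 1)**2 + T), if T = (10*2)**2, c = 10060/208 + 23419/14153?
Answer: -2087892389/956742800 ≈ -2.1823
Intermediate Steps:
c = 36812583/735956 (c = 10060*(1/208) + 23419*(1/14153) = 2515/52 + 23419/14153 = 36812583/735956 ≈ 50.020)
T = 400 (T = 20**2 = 400)
(c - 2887)/((31 - 1)**2 + T) = (36812583/735956 - 2887)/((31 - 1)**2 + 400) = -2087892389/(735956*(30**2 + 400)) = -2087892389/(735956*(900 + 400)) = -2087892389/735956/1300 = -2087892389/735956*1/1300 = -2087892389/956742800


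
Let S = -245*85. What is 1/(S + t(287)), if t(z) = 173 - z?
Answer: -1/20939 ≈ -4.7758e-5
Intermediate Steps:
S = -20825
1/(S + t(287)) = 1/(-20825 + (173 - 1*287)) = 1/(-20825 + (173 - 287)) = 1/(-20825 - 114) = 1/(-20939) = -1/20939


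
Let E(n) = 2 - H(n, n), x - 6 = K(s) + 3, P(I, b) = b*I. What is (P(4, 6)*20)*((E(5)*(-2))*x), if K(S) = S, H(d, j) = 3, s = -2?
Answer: 6720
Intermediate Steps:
P(I, b) = I*b
x = 7 (x = 6 + (-2 + 3) = 6 + 1 = 7)
E(n) = -1 (E(n) = 2 - 1*3 = 2 - 3 = -1)
(P(4, 6)*20)*((E(5)*(-2))*x) = ((4*6)*20)*(-1*(-2)*7) = (24*20)*(2*7) = 480*14 = 6720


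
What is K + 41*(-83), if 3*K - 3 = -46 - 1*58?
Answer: -10310/3 ≈ -3436.7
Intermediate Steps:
K = -101/3 (K = 1 + (-46 - 1*58)/3 = 1 + (-46 - 58)/3 = 1 + (1/3)*(-104) = 1 - 104/3 = -101/3 ≈ -33.667)
K + 41*(-83) = -101/3 + 41*(-83) = -101/3 - 3403 = -10310/3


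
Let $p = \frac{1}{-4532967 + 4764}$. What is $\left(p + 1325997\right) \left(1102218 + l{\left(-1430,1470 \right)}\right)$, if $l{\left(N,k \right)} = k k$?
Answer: $\frac{6531004060831863340}{1509401} \approx 4.3269 \cdot 10^{12}$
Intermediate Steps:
$l{\left(N,k \right)} = k^{2}$
$p = - \frac{1}{4528203}$ ($p = \frac{1}{-4528203} = - \frac{1}{4528203} \approx -2.2084 \cdot 10^{-7}$)
$\left(p + 1325997\right) \left(1102218 + l{\left(-1430,1470 \right)}\right) = \left(- \frac{1}{4528203} + 1325997\right) \left(1102218 + 1470^{2}\right) = \frac{6004383593390 \left(1102218 + 2160900\right)}{4528203} = \frac{6004383593390}{4528203} \cdot 3263118 = \frac{6531004060831863340}{1509401}$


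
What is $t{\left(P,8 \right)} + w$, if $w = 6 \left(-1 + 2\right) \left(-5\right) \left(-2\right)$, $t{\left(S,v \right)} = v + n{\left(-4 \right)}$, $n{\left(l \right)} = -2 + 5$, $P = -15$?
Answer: $71$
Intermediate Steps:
$n{\left(l \right)} = 3$
$t{\left(S,v \right)} = 3 + v$ ($t{\left(S,v \right)} = v + 3 = 3 + v$)
$w = 60$ ($w = 6 \cdot 1 \left(-5\right) \left(-2\right) = 6 \left(-5\right) \left(-2\right) = \left(-30\right) \left(-2\right) = 60$)
$t{\left(P,8 \right)} + w = \left(3 + 8\right) + 60 = 11 + 60 = 71$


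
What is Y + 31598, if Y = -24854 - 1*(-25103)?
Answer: 31847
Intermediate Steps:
Y = 249 (Y = -24854 + 25103 = 249)
Y + 31598 = 249 + 31598 = 31847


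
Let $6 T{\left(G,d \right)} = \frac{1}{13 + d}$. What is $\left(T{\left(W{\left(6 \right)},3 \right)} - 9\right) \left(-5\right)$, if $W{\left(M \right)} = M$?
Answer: $\frac{4315}{96} \approx 44.948$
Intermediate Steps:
$T{\left(G,d \right)} = \frac{1}{6 \left(13 + d\right)}$
$\left(T{\left(W{\left(6 \right)},3 \right)} - 9\right) \left(-5\right) = \left(\frac{1}{6 \left(13 + 3\right)} - 9\right) \left(-5\right) = \left(\frac{1}{6 \cdot 16} + \left(-46 + 37\right)\right) \left(-5\right) = \left(\frac{1}{6} \cdot \frac{1}{16} - 9\right) \left(-5\right) = \left(\frac{1}{96} - 9\right) \left(-5\right) = \left(- \frac{863}{96}\right) \left(-5\right) = \frac{4315}{96}$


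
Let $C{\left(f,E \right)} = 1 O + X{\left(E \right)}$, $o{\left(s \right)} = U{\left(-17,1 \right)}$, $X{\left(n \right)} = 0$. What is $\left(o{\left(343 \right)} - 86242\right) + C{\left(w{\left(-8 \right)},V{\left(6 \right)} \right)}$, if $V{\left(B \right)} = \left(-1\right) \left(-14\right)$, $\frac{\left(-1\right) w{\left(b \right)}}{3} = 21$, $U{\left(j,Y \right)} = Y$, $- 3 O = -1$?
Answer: $- \frac{258722}{3} \approx -86241.0$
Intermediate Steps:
$O = \frac{1}{3}$ ($O = \left(- \frac{1}{3}\right) \left(-1\right) = \frac{1}{3} \approx 0.33333$)
$w{\left(b \right)} = -63$ ($w{\left(b \right)} = \left(-3\right) 21 = -63$)
$V{\left(B \right)} = 14$
$o{\left(s \right)} = 1$
$C{\left(f,E \right)} = \frac{1}{3}$ ($C{\left(f,E \right)} = 1 \cdot \frac{1}{3} + 0 = \frac{1}{3} + 0 = \frac{1}{3}$)
$\left(o{\left(343 \right)} - 86242\right) + C{\left(w{\left(-8 \right)},V{\left(6 \right)} \right)} = \left(1 - 86242\right) + \frac{1}{3} = -86241 + \frac{1}{3} = - \frac{258722}{3}$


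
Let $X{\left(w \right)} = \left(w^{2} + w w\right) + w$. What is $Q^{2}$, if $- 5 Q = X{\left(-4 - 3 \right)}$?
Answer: $\frac{8281}{25} \approx 331.24$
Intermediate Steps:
$X{\left(w \right)} = w + 2 w^{2}$ ($X{\left(w \right)} = \left(w^{2} + w^{2}\right) + w = 2 w^{2} + w = w + 2 w^{2}$)
$Q = - \frac{91}{5}$ ($Q = - \frac{\left(-4 - 3\right) \left(1 + 2 \left(-4 - 3\right)\right)}{5} = - \frac{\left(-7\right) \left(1 + 2 \left(-7\right)\right)}{5} = - \frac{\left(-7\right) \left(1 - 14\right)}{5} = - \frac{\left(-7\right) \left(-13\right)}{5} = \left(- \frac{1}{5}\right) 91 = - \frac{91}{5} \approx -18.2$)
$Q^{2} = \left(- \frac{91}{5}\right)^{2} = \frac{8281}{25}$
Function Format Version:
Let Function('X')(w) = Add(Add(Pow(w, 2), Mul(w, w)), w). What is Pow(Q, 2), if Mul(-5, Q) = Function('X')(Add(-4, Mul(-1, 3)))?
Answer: Rational(8281, 25) ≈ 331.24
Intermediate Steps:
Function('X')(w) = Add(w, Mul(2, Pow(w, 2))) (Function('X')(w) = Add(Add(Pow(w, 2), Pow(w, 2)), w) = Add(Mul(2, Pow(w, 2)), w) = Add(w, Mul(2, Pow(w, 2))))
Q = Rational(-91, 5) (Q = Mul(Rational(-1, 5), Mul(Add(-4, Mul(-1, 3)), Add(1, Mul(2, Add(-4, Mul(-1, 3)))))) = Mul(Rational(-1, 5), Mul(Add(-4, -3), Add(1, Mul(2, Add(-4, -3))))) = Mul(Rational(-1, 5), Mul(-7, Add(1, Mul(2, -7)))) = Mul(Rational(-1, 5), Mul(-7, Add(1, -14))) = Mul(Rational(-1, 5), Mul(-7, -13)) = Mul(Rational(-1, 5), 91) = Rational(-91, 5) ≈ -18.200)
Pow(Q, 2) = Pow(Rational(-91, 5), 2) = Rational(8281, 25)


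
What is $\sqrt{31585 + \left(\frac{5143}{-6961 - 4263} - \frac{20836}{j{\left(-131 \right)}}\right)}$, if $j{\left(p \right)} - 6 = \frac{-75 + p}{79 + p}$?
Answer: $\frac{\sqrt{62309216019122086}}{1453508} \approx 171.73$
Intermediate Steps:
$j{\left(p \right)} = 6 + \frac{-75 + p}{79 + p}$
$\sqrt{31585 + \left(\frac{5143}{-6961 - 4263} - \frac{20836}{j{\left(-131 \right)}}\right)} = \sqrt{31585 - \left(- \frac{5143}{-6961 - 4263} + 20836 \frac{79 - 131}{7 \left(57 - 131\right)}\right)} = \sqrt{31585 + \left(\frac{5143}{-6961 - 4263} - \frac{20836}{7 \frac{1}{-52} \left(-74\right)}\right)} = \sqrt{31585 + \left(\frac{5143}{-11224} - \frac{20836}{7 \left(- \frac{1}{52}\right) \left(-74\right)}\right)} = \sqrt{31585 + \left(5143 \left(- \frac{1}{11224}\right) - \frac{20836}{\frac{259}{26}}\right)} = \sqrt{31585 - \frac{6081776901}{2907016}} = \sqrt{\frac{85736323459}{2907016}} = \frac{\sqrt{62309216019122086}}{1453508}$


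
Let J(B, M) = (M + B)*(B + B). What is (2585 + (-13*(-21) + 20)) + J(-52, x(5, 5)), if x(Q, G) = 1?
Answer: 8182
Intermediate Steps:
J(B, M) = 2*B*(B + M) (J(B, M) = (B + M)*(2*B) = 2*B*(B + M))
(2585 + (-13*(-21) + 20)) + J(-52, x(5, 5)) = (2585 + (-13*(-21) + 20)) + 2*(-52)*(-52 + 1) = (2585 + (273 + 20)) + 2*(-52)*(-51) = (2585 + 293) + 5304 = 2878 + 5304 = 8182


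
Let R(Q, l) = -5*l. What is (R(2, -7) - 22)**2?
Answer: 169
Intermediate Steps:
(R(2, -7) - 22)**2 = (-5*(-7) - 22)**2 = (35 - 22)**2 = 13**2 = 169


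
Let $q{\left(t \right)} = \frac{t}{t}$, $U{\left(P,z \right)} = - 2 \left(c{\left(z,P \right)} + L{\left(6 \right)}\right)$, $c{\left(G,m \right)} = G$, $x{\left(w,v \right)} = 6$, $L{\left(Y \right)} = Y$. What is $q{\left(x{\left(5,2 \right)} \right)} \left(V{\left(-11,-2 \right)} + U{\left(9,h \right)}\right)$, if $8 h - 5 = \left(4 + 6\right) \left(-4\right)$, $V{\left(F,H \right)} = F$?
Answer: $- \frac{57}{4} \approx -14.25$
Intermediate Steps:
$h = - \frac{35}{8}$ ($h = \frac{5}{8} + \frac{\left(4 + 6\right) \left(-4\right)}{8} = \frac{5}{8} + \frac{10 \left(-4\right)}{8} = \frac{5}{8} + \frac{1}{8} \left(-40\right) = \frac{5}{8} - 5 = - \frac{35}{8} \approx -4.375$)
$U{\left(P,z \right)} = -12 - 2 z$ ($U{\left(P,z \right)} = - 2 \left(z + 6\right) = - 2 \left(6 + z\right) = -12 - 2 z$)
$q{\left(t \right)} = 1$
$q{\left(x{\left(5,2 \right)} \right)} \left(V{\left(-11,-2 \right)} + U{\left(9,h \right)}\right) = 1 \left(-11 - \frac{13}{4}\right) = 1 \left(- \frac{57}{4}\right) = - \frac{57}{4}$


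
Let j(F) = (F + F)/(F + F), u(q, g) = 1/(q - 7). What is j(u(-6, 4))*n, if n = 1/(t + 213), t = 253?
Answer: 1/466 ≈ 0.0021459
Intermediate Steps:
u(q, g) = 1/(-7 + q)
j(F) = 1 (j(F) = (2*F)/((2*F)) = (2*F)*(1/(2*F)) = 1)
n = 1/466 (n = 1/(253 + 213) = 1/466 ≈ 0.0021459)
j(u(-6, 4))*n = 1*(1/466) = 1/466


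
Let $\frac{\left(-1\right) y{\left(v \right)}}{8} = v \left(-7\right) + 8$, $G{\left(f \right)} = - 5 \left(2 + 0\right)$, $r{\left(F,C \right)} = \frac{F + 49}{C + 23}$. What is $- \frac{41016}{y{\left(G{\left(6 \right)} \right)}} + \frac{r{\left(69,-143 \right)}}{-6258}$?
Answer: $\frac{320848427}{4881240} \approx 65.731$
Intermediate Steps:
$r{\left(F,C \right)} = \frac{49 + F}{23 + C}$
$G{\left(f \right)} = -10$ ($G{\left(f \right)} = \left(-5\right) 2 = -10$)
$y{\left(v \right)} = -64 + 56 v$ ($y{\left(v \right)} = - 8 \left(v \left(-7\right) + 8\right) = - 8 \left(- 7 v + 8\right) = - 8 \left(8 - 7 v\right) = -64 + 56 v$)
$- \frac{41016}{y{\left(G{\left(6 \right)} \right)}} + \frac{r{\left(69,-143 \right)}}{-6258} = - \frac{41016}{-64 + 56 \left(-10\right)} + \frac{\frac{1}{23 - 143} \left(49 + 69\right)}{-6258} = - \frac{41016}{-64 - 560} + \frac{1}{-120} \cdot 118 \left(- \frac{1}{6258}\right) = - \frac{41016}{-624} + \left(- \frac{1}{120}\right) 118 \left(- \frac{1}{6258}\right) = \left(-41016\right) \left(- \frac{1}{624}\right) - - \frac{59}{375480} = \frac{1709}{26} + \frac{59}{375480} = \frac{320848427}{4881240}$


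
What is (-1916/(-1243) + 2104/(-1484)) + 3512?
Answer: 1619626354/461153 ≈ 3512.1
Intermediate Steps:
(-1916/(-1243) + 2104/(-1484)) + 3512 = (-1916*(-1/1243) + 2104*(-1/1484)) + 3512 = (1916/1243 - 526/371) + 3512 = 57018/461153 + 3512 = 1619626354/461153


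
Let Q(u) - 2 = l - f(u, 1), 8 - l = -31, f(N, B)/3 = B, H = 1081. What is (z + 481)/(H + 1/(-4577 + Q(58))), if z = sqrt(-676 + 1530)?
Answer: 2183259/4906658 + 4539*sqrt(854)/4906658 ≈ 0.47199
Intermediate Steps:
f(N, B) = 3*B
l = 39 (l = 8 - 1*(-31) = 8 + 31 = 39)
Q(u) = 38 (Q(u) = 2 + (39 - 3) = 2 + 36 = 38)
z = sqrt(854) ≈ 29.223
(z + 481)/(H + 1/(-4577 + Q(58))) = (sqrt(854) + 481)/(1081 + 1/(-4577 + 38)) = (481 + sqrt(854))/(1081 + 1/(-4539)) = (481 + sqrt(854))/(1081 - 1/4539) = (481 + sqrt(854))/(4906658/4539) = (481 + sqrt(854))*(4539/4906658) = 2183259/4906658 + 4539*sqrt(854)/4906658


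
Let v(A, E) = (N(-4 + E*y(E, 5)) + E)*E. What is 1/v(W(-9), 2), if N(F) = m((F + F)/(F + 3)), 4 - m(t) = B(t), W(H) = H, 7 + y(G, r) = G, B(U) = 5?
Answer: ½ ≈ 0.50000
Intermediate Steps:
y(G, r) = -7 + G
m(t) = -1 (m(t) = 4 - 1*5 = 4 - 5 = -1)
N(F) = -1
v(A, E) = E*(-1 + E) (v(A, E) = (-1 + E)*E = E*(-1 + E))
1/v(W(-9), 2) = 1/(2*(-1 + 2)) = 1/(2*1) = 1/2 = ½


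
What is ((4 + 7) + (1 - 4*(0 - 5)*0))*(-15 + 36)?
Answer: 252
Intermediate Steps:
((4 + 7) + (1 - 4*(0 - 5)*0))*(-15 + 36) = (11 + (1 - 4*(-5)*0))*21 = (11 + (1 + 20*0))*21 = (11 + (1 + 0))*21 = (11 + 1)*21 = 12*21 = 252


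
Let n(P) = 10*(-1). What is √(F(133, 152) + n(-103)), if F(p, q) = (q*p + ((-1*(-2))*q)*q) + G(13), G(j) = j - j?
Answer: √66414 ≈ 257.71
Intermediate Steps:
G(j) = 0
F(p, q) = 2*q² + p*q (F(p, q) = (q*p + ((-1*(-2))*q)*q) + 0 = (p*q + (2*q)*q) + 0 = (p*q + 2*q²) + 0 = (2*q² + p*q) + 0 = 2*q² + p*q)
n(P) = -10
√(F(133, 152) + n(-103)) = √(152*(133 + 2*152) - 10) = √(152*(133 + 304) - 10) = √(152*437 - 10) = √(66424 - 10) = √66414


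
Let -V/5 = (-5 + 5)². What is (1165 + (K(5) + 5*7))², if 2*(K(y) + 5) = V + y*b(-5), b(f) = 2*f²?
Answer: 1742400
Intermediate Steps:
V = 0 (V = -5*(-5 + 5)² = -5*0² = -5*0 = 0)
K(y) = -5 + 25*y (K(y) = -5 + (0 + y*(2*(-5)²))/2 = -5 + (0 + y*(2*25))/2 = -5 + (0 + y*50)/2 = -5 + (0 + 50*y)/2 = -5 + (50*y)/2 = -5 + 25*y)
(1165 + (K(5) + 5*7))² = (1165 + ((-5 + 25*5) + 5*7))² = (1165 + ((-5 + 125) + 35))² = (1165 + (120 + 35))² = (1165 + 155)² = 1320² = 1742400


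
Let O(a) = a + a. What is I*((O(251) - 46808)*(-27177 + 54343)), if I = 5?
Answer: -6289743980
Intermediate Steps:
O(a) = 2*a
I*((O(251) - 46808)*(-27177 + 54343)) = 5*((2*251 - 46808)*(-27177 + 54343)) = 5*((502 - 46808)*27166) = 5*(-46306*27166) = 5*(-1257948796) = -6289743980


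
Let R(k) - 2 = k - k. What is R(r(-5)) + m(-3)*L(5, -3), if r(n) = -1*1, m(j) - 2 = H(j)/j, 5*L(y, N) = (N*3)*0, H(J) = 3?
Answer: 2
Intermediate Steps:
L(y, N) = 0 (L(y, N) = ((N*3)*0)/5 = ((3*N)*0)/5 = (⅕)*0 = 0)
m(j) = 2 + 3/j
r(n) = -1
R(k) = 2 (R(k) = 2 + (k - k) = 2 + 0 = 2)
R(r(-5)) + m(-3)*L(5, -3) = 2 + (2 + 3/(-3))*0 = 2 + (2 + 3*(-⅓))*0 = 2 + (2 - 1)*0 = 2 + 1*0 = 2 + 0 = 2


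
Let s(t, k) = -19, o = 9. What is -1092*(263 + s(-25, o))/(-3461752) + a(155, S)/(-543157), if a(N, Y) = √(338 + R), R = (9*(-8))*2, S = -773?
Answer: 4758/61817 - √194/543157 ≈ 0.076944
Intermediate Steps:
R = -144 (R = -72*2 = -144)
a(N, Y) = √194 (a(N, Y) = √(338 - 144) = √194)
-1092*(263 + s(-25, o))/(-3461752) + a(155, S)/(-543157) = -1092*(263 - 19)/(-3461752) + √194/(-543157) = -1092*244*(-1/3461752) + √194*(-1/543157) = -266448*(-1/3461752) - √194/543157 = 4758/61817 - √194/543157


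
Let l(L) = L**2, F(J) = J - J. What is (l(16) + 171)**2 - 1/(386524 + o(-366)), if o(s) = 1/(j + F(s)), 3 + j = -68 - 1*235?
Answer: 21565207342541/118276343 ≈ 1.8233e+5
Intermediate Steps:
F(J) = 0
j = -306 (j = -3 + (-68 - 1*235) = -3 + (-68 - 235) = -3 - 303 = -306)
o(s) = -1/306 (o(s) = 1/(-306 + 0) = 1/(-306) = -1/306)
(l(16) + 171)**2 - 1/(386524 + o(-366)) = (16**2 + 171)**2 - 1/(386524 - 1/306) = (256 + 171)**2 - 1/118276343/306 = 427**2 - 1*306/118276343 = 182329 - 306/118276343 = 21565207342541/118276343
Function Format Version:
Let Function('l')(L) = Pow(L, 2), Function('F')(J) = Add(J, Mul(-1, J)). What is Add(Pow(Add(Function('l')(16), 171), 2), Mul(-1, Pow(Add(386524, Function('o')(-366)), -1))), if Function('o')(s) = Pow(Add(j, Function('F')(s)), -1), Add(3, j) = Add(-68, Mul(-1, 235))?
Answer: Rational(21565207342541, 118276343) ≈ 1.8233e+5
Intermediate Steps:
Function('F')(J) = 0
j = -306 (j = Add(-3, Add(-68, Mul(-1, 235))) = Add(-3, Add(-68, -235)) = Add(-3, -303) = -306)
Function('o')(s) = Rational(-1, 306) (Function('o')(s) = Pow(Add(-306, 0), -1) = Pow(-306, -1) = Rational(-1, 306))
Add(Pow(Add(Function('l')(16), 171), 2), Mul(-1, Pow(Add(386524, Function('o')(-366)), -1))) = Add(Pow(Add(Pow(16, 2), 171), 2), Mul(-1, Pow(Add(386524, Rational(-1, 306)), -1))) = Add(Pow(Add(256, 171), 2), Mul(-1, Pow(Rational(118276343, 306), -1))) = Add(Pow(427, 2), Mul(-1, Rational(306, 118276343))) = Add(182329, Rational(-306, 118276343)) = Rational(21565207342541, 118276343)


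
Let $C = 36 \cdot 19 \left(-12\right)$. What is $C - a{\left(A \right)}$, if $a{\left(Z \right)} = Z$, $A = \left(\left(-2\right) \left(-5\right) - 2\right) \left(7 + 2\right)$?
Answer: $-8280$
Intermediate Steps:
$C = -8208$ ($C = 684 \left(-12\right) = -8208$)
$A = 72$ ($A = \left(10 - 2\right) 9 = 8 \cdot 9 = 72$)
$C - a{\left(A \right)} = -8208 - 72 = -8280$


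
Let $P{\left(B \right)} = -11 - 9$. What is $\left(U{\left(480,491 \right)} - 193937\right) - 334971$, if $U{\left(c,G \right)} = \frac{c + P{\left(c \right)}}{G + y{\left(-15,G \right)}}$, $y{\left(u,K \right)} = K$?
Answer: $- \frac{259693598}{491} \approx -5.2891 \cdot 10^{5}$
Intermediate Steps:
$P{\left(B \right)} = -20$ ($P{\left(B \right)} = -11 - 9 = -20$)
$U{\left(c,G \right)} = \frac{-20 + c}{2 G}$ ($U{\left(c,G \right)} = \frac{c - 20}{G + G} = \frac{-20 + c}{2 G}$)
$\left(U{\left(480,491 \right)} - 193937\right) - 334971 = \left(\frac{-20 + 480}{2 \cdot 491} - 193937\right) - 334971 = \left(\frac{1}{2} \cdot \frac{1}{491} \cdot 460 - 193937\right) - 334971 = \left(\frac{230}{491} - 193937\right) - 334971 = - \frac{95222837}{491} - 334971 = - \frac{259693598}{491}$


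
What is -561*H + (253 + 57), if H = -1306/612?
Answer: 9043/6 ≈ 1507.2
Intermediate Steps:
H = -653/306 (H = -1306*1/612 = -653/306 ≈ -2.1340)
-561*H + (253 + 57) = -561*(-653/306) + (253 + 57) = 7183/6 + 310 = 9043/6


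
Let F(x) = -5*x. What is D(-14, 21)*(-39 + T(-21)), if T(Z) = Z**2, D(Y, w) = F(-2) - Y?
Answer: 9648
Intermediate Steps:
D(Y, w) = 10 - Y (D(Y, w) = -5*(-2) - Y = 10 - Y)
D(-14, 21)*(-39 + T(-21)) = (10 - 1*(-14))*(-39 + (-21)**2) = (10 + 14)*(-39 + 441) = 24*402 = 9648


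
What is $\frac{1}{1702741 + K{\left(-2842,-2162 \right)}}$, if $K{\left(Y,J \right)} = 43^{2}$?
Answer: $\frac{1}{1704590} \approx 5.8665 \cdot 10^{-7}$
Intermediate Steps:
$K{\left(Y,J \right)} = 1849$
$\frac{1}{1702741 + K{\left(-2842,-2162 \right)}} = \frac{1}{1702741 + 1849} = \frac{1}{1704590}$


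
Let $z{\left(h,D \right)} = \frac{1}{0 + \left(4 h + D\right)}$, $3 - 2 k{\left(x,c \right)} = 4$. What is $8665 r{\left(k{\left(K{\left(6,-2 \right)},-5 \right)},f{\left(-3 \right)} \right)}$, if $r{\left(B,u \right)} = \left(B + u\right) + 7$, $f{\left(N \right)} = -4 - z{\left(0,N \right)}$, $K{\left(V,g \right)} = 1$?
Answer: $\frac{147305}{6} \approx 24551.0$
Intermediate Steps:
$k{\left(x,c \right)} = - \frac{1}{2}$ ($k{\left(x,c \right)} = \frac{3}{2} - 2 = - \frac{1}{2}$)
$z{\left(h,D \right)} = \frac{1}{D + 4 h}$ ($z{\left(h,D \right)} = \frac{1}{0 + \left(D + 4 h\right)} = \frac{1}{D + 4 h}$)
$f{\left(N \right)} = -4 - \frac{1}{N}$ ($f{\left(N \right)} = -4 - \frac{1}{N + 4 \cdot 0} = -4 - \frac{1}{N + 0} = -4 - \frac{1}{N}$)
$r{\left(B,u \right)} = 7 + B + u$
$8665 r{\left(k{\left(K{\left(6,-2 \right)},-5 \right)},f{\left(-3 \right)} \right)} = 8665 \left(7 - \frac{1}{2} - \frac{11}{3}\right) = 8665 \cdot \frac{17}{6} = \frac{147305}{6}$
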